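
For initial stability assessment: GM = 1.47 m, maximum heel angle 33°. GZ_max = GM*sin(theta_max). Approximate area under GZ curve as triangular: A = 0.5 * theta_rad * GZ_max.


Formula: GZ_max = GM * sin(theta); Area = 0.5 * theta_rad * GZ_max
Step 1 — GZ_max = 1.47 * sin(33°) = 1.47 * 0.544639 = 0.800619 m
Step 2 — theta_rad = 33 * pi/180 = 0.575959 rad
Step 3 — Area = 0.5 * 0.575959 * 0.800619 ≈ 0.23056 m·rad (5 s.f.)

0.23056 m·rad


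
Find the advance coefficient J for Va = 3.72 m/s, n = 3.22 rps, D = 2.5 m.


Formula: J = Va / (n * D)
Step 1 — n * D = 3.22 * 2.5 = 8.05
Step 2 — J = 3.72 / 8.05 ≈ 0.46211 (5 s.f.)

0.46211


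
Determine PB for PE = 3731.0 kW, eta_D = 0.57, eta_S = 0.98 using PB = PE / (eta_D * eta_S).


Formula: PB = PE / (eta_D * eta_S)
Step 1 — combined efficiency = eta_D * eta_S = 0.57 * 0.98 = 0.5586
Step 2 — PB = 3731.0 / 0.5586 ≈ 6679.2 kW (5 s.f.)

6679.2 kW


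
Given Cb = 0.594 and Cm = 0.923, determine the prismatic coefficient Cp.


Formula: Cp = Cb / Cm
Substituting: Cp = 0.594 / 0.923
Result: Cp ≈ 0.64355 (5 s.f.)

0.64355


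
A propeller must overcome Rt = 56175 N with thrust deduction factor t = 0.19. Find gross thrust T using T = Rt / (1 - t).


Formula: T = Rt / (1 - t)
Step 1 — (1 - t) = 1 - 0.19 = 0.81
Step 2 — T = 56175 / 0.81 ≈ 69352 N (5 s.f.)

69352 N


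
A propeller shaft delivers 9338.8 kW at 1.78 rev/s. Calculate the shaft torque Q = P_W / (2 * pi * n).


Formula: Q = P_W / (2 * pi * n)
Step 1 — P_W = 9338.8 kW * 1000 = 9338800.0 W
Step 2 — 2 * pi * n = 2 * pi * 1.78 = 11.18407
Step 3 — Q = 9338800.0 / 11.18407 ≈ 835010 N·m (5 s.f.)

835010 N·m


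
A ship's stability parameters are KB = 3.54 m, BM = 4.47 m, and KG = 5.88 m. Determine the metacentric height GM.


Formula: GM = KB + BM - KG
Step 1 — KM = KB + BM = 3.54 + 4.47 = 8.01 m
Step 2 — GM = KM - KG = 8.01 - 5.88 = 2.13 m

2.13 m


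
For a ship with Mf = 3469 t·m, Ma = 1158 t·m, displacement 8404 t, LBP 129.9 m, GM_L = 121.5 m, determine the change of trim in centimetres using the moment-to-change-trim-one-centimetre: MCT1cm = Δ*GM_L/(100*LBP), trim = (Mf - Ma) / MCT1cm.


Formula: net trimming moment = Mf - Ma; MCT1cm = Δ*GM_L/(100*LBP); trim = net moment / MCT1cm
Step 1 — net trimming moment = 3469 - 1158 = 2311 t·m
Step 2 — MCT1cm = 8404 * 121.5 / (100 * 129.9) = 78.6055 t·m/cm
Step 3 — trim = 2311 / 78.6055 ≈ 29.400 cm (5 s.f.)

29.400 cm


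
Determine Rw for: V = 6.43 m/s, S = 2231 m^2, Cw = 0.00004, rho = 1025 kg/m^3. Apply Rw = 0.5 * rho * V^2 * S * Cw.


Formula: Rw = 0.5 * rho * V^2 * S * Cw
Step 1 — V^2 = 6.43^2 = 41.3449
Step 2 — 0.5 * rho * V^2 = 0.5 * 1025 * 41.3449 = 21189.26125
Step 3 — Rw = 21189.26125 * 2231 * 0.00004 ≈ 1890.9 N (5 s.f.)

1890.9 N


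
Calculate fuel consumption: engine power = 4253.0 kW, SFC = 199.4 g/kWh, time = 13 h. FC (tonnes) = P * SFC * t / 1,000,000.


Formula: FC (tonnes) = P * SFC * t / 1,000,000
Step 1 — P * SFC * t = 4253.0 * 199.4 * 13 = 11024626.6 g
Step 2 — FC (tonnes) = 11024626.6 / 1,000,000 ≈ 11.025 tonnes (5 s.f.)

11.025 tonnes


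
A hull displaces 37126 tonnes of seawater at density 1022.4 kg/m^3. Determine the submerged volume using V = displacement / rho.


Formula: V = mass / rho
Step 1 — convert tonnes to kg: 37126 t * 1000 = 37126000 kg
Step 2 — V = 37126000 / 1022.4 ≈ 36313 m^3 (5 s.f.)

36313 m^3


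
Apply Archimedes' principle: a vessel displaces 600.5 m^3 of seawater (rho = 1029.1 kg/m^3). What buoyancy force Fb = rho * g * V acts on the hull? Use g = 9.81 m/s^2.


Formula: Fb = rho * g * V
Substituting: Fb = 1029.1 * 9.81 * 600.5
Intermediate: 1029.1 * 9.81 = 10095.471
Result: Fb = 10095.471 * 600.5 ≈ 6062300 N (5 s.f.)

6062300 N


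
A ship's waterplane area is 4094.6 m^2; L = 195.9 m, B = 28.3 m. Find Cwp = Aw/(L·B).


Formula: Cwp = Aw / (L * B)
Step 1 — L * B = 195.9 * 28.3 = 5543.97 m^2
Step 2 — Cwp = 4094.6 / 5543.97 ≈ 0.73857 (5 s.f.)

0.73857


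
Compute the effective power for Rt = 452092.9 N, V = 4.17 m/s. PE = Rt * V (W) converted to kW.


Formula: PE = Rt * V / 1000 (kW)
Step 1 — PE (W) = 452092.9 * 4.17 = 1885227.393 W
Step 2 — PE (kW) = 1885227.393 / 1000 ≈ 1885.2 kW (5 s.f.)

1885.2 kW


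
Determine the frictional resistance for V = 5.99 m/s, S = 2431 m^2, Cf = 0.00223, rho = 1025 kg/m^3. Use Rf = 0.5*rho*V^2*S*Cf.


Formula: Rf = 0.5 * rho * V^2 * S * Cf
Step 1 — V^2 = 5.99^2 = 35.8801
Step 2 — 0.5 * rho * V^2 = 0.5 * 1025 * 35.8801 = 18388.55125
Step 3 — Rf = 18388.55125 * 2431 * 0.00223 ≈ 99687 N (5 s.f.)

99687 N


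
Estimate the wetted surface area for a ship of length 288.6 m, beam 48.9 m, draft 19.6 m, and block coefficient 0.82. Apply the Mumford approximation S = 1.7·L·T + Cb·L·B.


Formula: S = 1.7*L*T + V/T with V = Cb*L*B*T, i.e. S = L * (1.7*T + Cb*B)
Step 1 — 1.7*T = 1.7 * 19.6 = 33.32 m
Step 2 — Cb*B = 0.82 * 48.9 = 40.098 m
Step 3 — 1.7*T + Cb*B = 33.32 + 40.098 = 73.418 m
Step 4 — S = 288.6 * 73.418 ≈ 21188 m^2 (5 s.f.)

21188 m^2


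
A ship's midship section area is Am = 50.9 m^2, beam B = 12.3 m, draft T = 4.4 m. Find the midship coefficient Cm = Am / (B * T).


Formula: Cm = Am / (B * T)
Step 1 — B * T = 12.3 * 4.4 = 54.12 m^2
Step 2 — Cm = 50.9 / 54.12 ≈ 0.94050 (5 s.f.)

0.94050


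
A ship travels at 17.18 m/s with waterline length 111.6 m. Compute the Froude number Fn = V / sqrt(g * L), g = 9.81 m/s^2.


Formula: Fn = V / sqrt(g * L)
Step 1 — g * L = 9.81 * 111.6 = 1094.796
Step 2 — sqrt(g * L) = sqrt(1094.796) = 33.087702
Step 3 — Fn = 17.18 / 33.087702 ≈ 0.51923 (5 s.f.)

0.51923


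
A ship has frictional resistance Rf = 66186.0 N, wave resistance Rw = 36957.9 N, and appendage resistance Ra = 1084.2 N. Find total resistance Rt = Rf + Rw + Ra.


Formula: Rt = Rf + Rw + Ra
Substituting: Rt = 66186.0 + 36957.9 + 1084.2
Result: Rt = 104228.1 N

104228.1 N


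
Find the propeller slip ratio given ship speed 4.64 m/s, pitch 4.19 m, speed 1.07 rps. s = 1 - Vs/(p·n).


Formula: s = 1 - Vs / (p * n)
Step 1 — p * n = 4.19 * 1.07 = 4.4833
Step 2 — Vs / (p*n) = 4.64 / 4.4833 = 1.034952 (6 d.p.)
Step 3 — s = 1 - 1.034952 = -0.034952

-0.034952


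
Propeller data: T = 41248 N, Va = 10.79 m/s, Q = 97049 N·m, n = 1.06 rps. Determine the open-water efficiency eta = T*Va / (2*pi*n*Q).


Formula: eta = T * Va / (2 * pi * n * Q)
Step 1 — numerator = T * Va = 41248 * 10.79 = 445065.92
Step 2 — 2 * pi * n = 2 * pi * 1.06 = 6.660176
Step 3 — denominator = 6.660176 * 97049 = 646363.42
Step 4 — eta = 445065.92 / 646363.42 ≈ 0.68857 (5 s.f.)

0.68857


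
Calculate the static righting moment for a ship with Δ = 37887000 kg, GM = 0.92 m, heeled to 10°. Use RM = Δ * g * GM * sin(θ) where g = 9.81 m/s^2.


Formula: GZ = GM * sin(theta); RM = disp * g * GZ
Step 1 — GZ = 0.92 * sin(10°) = 0.92 * 0.173648 = 0.159756 m
Step 2 — RM = 37887000 * 9.81 * 0.159756 ≈ 59377000 N·m (5 s.f.)

59377000 N·m


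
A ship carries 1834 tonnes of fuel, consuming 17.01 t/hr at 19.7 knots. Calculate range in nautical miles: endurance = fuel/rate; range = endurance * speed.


Formula: endurance = fuel / rate; range = endurance * speed
Step 1 — endurance = 1834 / 17.01 = 107.8189 hours
Step 2 — range = 107.8189 * 19.7 ≈ 2124.0 nautical miles (5 s.f.)

2124.0 NM


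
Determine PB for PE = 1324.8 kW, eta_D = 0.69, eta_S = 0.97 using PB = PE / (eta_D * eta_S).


Formula: PB = PE / (eta_D * eta_S)
Step 1 — combined efficiency = eta_D * eta_S = 0.69 * 0.97 = 0.6693
Step 2 — PB = 1324.8 / 0.6693 ≈ 1979.4 kW (5 s.f.)

1979.4 kW


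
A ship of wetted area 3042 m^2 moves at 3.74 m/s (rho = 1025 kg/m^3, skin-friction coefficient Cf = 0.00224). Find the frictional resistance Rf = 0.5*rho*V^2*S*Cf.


Formula: Rf = 0.5 * rho * V^2 * S * Cf
Step 1 — V^2 = 3.74^2 = 13.9876
Step 2 — 0.5 * rho * V^2 = 0.5 * 1025 * 13.9876 = 7168.645
Step 3 — Rf = 7168.645 * 3042 * 0.00224 ≈ 48848 N (5 s.f.)

48848 N


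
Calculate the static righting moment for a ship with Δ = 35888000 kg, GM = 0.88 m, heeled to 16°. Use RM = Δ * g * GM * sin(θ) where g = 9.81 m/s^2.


Formula: GZ = GM * sin(theta); RM = disp * g * GZ
Step 1 — GZ = 0.88 * sin(16°) = 0.88 * 0.275637 = 0.242561 m
Step 2 — RM = 35888000 * 9.81 * 0.242561 ≈ 85396000 N·m (5 s.f.)

85396000 N·m


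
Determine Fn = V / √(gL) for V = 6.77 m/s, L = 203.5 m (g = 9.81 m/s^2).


Formula: Fn = V / sqrt(g * L)
Step 1 — g * L = 9.81 * 203.5 = 1996.335
Step 2 — sqrt(g * L) = sqrt(1996.335) = 44.680365
Step 3 — Fn = 6.77 / 44.680365 ≈ 0.15152 (5 s.f.)

0.15152


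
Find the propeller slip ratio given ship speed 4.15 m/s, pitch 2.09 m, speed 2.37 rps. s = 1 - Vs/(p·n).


Formula: s = 1 - Vs / (p * n)
Step 1 — p * n = 2.09 * 2.37 = 4.9533
Step 2 — Vs / (p*n) = 4.15 / 4.9533 = 0.837825 (6 d.p.)
Step 3 — s = 1 - 0.837825 = 0.162175

0.162175


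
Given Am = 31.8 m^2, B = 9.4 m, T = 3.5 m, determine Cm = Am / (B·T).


Formula: Cm = Am / (B * T)
Step 1 — B * T = 9.4 * 3.5 = 32.9 m^2
Step 2 — Cm = 31.8 / 32.9 ≈ 0.96657 (5 s.f.)

0.96657


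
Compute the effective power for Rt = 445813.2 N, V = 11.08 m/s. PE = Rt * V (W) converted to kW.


Formula: PE = Rt * V / 1000 (kW)
Step 1 — PE (W) = 445813.2 * 11.08 = 4939610.256 W
Step 2 — PE (kW) = 4939610.256 / 1000 ≈ 4939.6 kW (5 s.f.)

4939.6 kW


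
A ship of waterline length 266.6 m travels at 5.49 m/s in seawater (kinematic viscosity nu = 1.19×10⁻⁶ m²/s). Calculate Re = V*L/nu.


Formula: Re = V * L / nu
Step 1 — V * L = 5.49 * 266.6 = 1463.634 m^2/s
Step 2 — Re = 1463.634 / 1.19e-6 = 1.23e+09

1.23e+09


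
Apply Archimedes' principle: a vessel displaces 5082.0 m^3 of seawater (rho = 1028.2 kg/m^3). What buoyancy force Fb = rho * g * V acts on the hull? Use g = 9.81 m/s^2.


Formula: Fb = rho * g * V
Substituting: Fb = 1028.2 * 9.81 * 5082.0
Intermediate: 1028.2 * 9.81 = 10086.642
Result: Fb = 10086.642 * 5082.0 ≈ 51260000 N (5 s.f.)

51260000 N


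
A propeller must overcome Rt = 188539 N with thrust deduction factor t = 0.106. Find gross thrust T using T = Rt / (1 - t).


Formula: T = Rt / (1 - t)
Step 1 — (1 - t) = 1 - 0.106 = 0.894
Step 2 — T = 188539 / 0.894 ≈ 210890 N (5 s.f.)

210890 N


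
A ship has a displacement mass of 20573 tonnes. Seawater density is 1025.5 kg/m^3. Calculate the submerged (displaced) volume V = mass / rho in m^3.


Formula: V = mass / rho
Step 1 — convert tonnes to kg: 20573 t * 1000 = 20573000 kg
Step 2 — V = 20573000 / 1025.5 ≈ 20061 m^3 (5 s.f.)

20061 m^3


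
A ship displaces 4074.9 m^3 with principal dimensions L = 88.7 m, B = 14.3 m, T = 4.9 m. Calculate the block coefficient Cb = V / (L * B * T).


Formula: Cb = V / (L * B * T)
Step 1 — L * B * T = 88.7 * 14.3 * 4.9 = 6215.209 m^3
Step 2 — Cb = 4074.9 / 6215.209 ≈ 0.65563 (5 s.f.)

0.65563


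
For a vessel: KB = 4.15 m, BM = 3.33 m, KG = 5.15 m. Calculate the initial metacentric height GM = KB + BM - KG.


Formula: GM = KB + BM - KG
Step 1 — KM = KB + BM = 4.15 + 3.33 = 7.48 m
Step 2 — GM = KM - KG = 7.48 - 5.15 = 2.33 m

2.33 m


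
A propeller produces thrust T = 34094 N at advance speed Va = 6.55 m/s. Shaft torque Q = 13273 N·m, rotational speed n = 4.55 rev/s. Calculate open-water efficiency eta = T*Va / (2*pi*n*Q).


Formula: eta = T * Va / (2 * pi * n * Q)
Step 1 — numerator = T * Va = 34094 * 6.55 = 223315.7
Step 2 — 2 * pi * n = 2 * pi * 4.55 = 28.588493
Step 3 — denominator = 28.588493 * 13273 = 379455.07
Step 4 — eta = 223315.7 / 379455.07 ≈ 0.58852 (5 s.f.)

0.58852


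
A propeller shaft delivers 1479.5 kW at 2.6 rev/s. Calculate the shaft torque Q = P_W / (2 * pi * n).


Formula: Q = P_W / (2 * pi * n)
Step 1 — P_W = 1479.5 kW * 1000 = 1479500.0 W
Step 2 — 2 * pi * n = 2 * pi * 2.6 = 16.336282
Step 3 — Q = 1479500.0 / 16.336282 ≈ 90565 N·m (5 s.f.)

90565 N·m


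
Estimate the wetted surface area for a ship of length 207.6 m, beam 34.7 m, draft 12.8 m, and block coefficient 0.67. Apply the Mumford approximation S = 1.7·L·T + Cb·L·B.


Formula: S = 1.7*L*T + V/T with V = Cb*L*B*T, i.e. S = L * (1.7*T + Cb*B)
Step 1 — 1.7*T = 1.7 * 12.8 = 21.76 m
Step 2 — Cb*B = 0.67 * 34.7 = 23.249 m
Step 3 — 1.7*T + Cb*B = 21.76 + 23.249 = 45.009 m
Step 4 — S = 207.6 * 45.009 ≈ 9343.9 m^2 (5 s.f.)

9343.9 m^2


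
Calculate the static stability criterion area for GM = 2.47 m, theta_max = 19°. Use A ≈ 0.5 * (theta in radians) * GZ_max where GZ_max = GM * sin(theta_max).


Formula: GZ_max = GM * sin(theta); Area = 0.5 * theta_rad * GZ_max
Step 1 — GZ_max = 2.47 * sin(19°) = 2.47 * 0.325568 = 0.804153 m
Step 2 — theta_rad = 19 * pi/180 = 0.331613 rad
Step 3 — Area = 0.5 * 0.331613 * 0.804153 ≈ 0.13333 m·rad (5 s.f.)

0.13333 m·rad


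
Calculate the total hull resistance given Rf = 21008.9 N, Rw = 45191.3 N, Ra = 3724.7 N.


Formula: Rt = Rf + Rw + Ra
Substituting: Rt = 21008.9 + 45191.3 + 3724.7
Result: Rt = 69924.9 N

69924.9 N


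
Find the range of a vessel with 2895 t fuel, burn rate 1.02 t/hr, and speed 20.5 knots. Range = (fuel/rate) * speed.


Formula: endurance = fuel / rate; range = endurance * speed
Step 1 — endurance = 2895 / 1.02 = 2838.2353 hours
Step 2 — range = 2838.2353 * 20.5 ≈ 58184 nautical miles (5 s.f.)

58184 NM


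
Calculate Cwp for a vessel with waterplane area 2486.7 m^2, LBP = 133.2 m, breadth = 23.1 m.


Formula: Cwp = Aw / (L * B)
Step 1 — L * B = 133.2 * 23.1 = 3076.92 m^2
Step 2 — Cwp = 2486.7 / 3076.92 ≈ 0.80818 (5 s.f.)

0.80818


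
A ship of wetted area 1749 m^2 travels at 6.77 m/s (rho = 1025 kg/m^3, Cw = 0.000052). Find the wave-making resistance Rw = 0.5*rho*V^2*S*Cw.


Formula: Rw = 0.5 * rho * V^2 * S * Cw
Step 1 — V^2 = 6.77^2 = 45.8329
Step 2 — 0.5 * rho * V^2 = 0.5 * 1025 * 45.8329 = 23489.36125
Step 3 — Rw = 23489.36125 * 1749 * 0.000052 ≈ 2136.3 N (5 s.f.)

2136.3 N


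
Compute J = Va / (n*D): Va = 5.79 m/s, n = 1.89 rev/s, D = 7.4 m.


Formula: J = Va / (n * D)
Step 1 — n * D = 1.89 * 7.4 = 13.986
Step 2 — J = 5.79 / 13.986 ≈ 0.41399 (5 s.f.)

0.41399


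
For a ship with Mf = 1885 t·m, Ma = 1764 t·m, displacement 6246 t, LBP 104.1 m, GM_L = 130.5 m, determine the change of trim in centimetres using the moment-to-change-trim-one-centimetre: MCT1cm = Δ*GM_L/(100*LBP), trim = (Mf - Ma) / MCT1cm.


Formula: net trimming moment = Mf - Ma; MCT1cm = Δ*GM_L/(100*LBP); trim = net moment / MCT1cm
Step 1 — net trimming moment = 1885 - 1764 = 121 t·m
Step 2 — MCT1cm = 6246 * 130.5 / (100 * 104.1) = 78.3 t·m/cm
Step 3 — trim = 121 / 78.3 ≈ 1.5453 cm (5 s.f.)

1.5453 cm


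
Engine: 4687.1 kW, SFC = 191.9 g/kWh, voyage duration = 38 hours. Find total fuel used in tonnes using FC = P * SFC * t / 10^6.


Formula: FC (tonnes) = P * SFC * t / 1,000,000
Step 1 — P * SFC * t = 4687.1 * 191.9 * 38 = 34179270.62 g
Step 2 — FC (tonnes) = 34179270.62 / 1,000,000 ≈ 34.179 tonnes (5 s.f.)

34.179 tonnes


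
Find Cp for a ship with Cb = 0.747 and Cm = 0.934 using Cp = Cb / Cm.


Formula: Cp = Cb / Cm
Substituting: Cp = 0.747 / 0.934
Result: Cp ≈ 0.79979 (5 s.f.)

0.79979


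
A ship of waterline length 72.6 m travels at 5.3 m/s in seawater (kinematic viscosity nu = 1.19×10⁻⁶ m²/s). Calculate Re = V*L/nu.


Formula: Re = V * L / nu
Step 1 — V * L = 5.3 * 72.6 = 384.78 m^2/s
Step 2 — Re = 384.78 / 1.19e-6 = 3.23e+08

3.23e+08


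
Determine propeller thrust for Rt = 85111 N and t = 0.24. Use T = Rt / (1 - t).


Formula: T = Rt / (1 - t)
Step 1 — (1 - t) = 1 - 0.24 = 0.76
Step 2 — T = 85111 / 0.76 ≈ 111990 N (5 s.f.)

111990 N


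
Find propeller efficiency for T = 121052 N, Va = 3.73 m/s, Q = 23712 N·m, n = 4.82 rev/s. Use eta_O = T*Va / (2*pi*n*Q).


Formula: eta = T * Va / (2 * pi * n * Q)
Step 1 — numerator = T * Va = 121052 * 3.73 = 451523.96
Step 2 — 2 * pi * n = 2 * pi * 4.82 = 30.284953
Step 3 — denominator = 30.284953 * 23712 = 718116.81
Step 4 — eta = 451523.96 / 718116.81 ≈ 0.62876 (5 s.f.)

0.62876


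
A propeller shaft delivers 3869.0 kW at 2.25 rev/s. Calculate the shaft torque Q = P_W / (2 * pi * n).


Formula: Q = P_W / (2 * pi * n)
Step 1 — P_W = 3869.0 kW * 1000 = 3869000.0 W
Step 2 — 2 * pi * n = 2 * pi * 2.25 = 14.137167
Step 3 — Q = 3869000.0 / 14.137167 ≈ 273680 N·m (5 s.f.)

273680 N·m


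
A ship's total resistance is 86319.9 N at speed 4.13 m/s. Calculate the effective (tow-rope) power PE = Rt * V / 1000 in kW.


Formula: PE = Rt * V / 1000 (kW)
Step 1 — PE (W) = 86319.9 * 4.13 = 356501.187 W
Step 2 — PE (kW) = 356501.187 / 1000 ≈ 356.50 kW (5 s.f.)

356.50 kW


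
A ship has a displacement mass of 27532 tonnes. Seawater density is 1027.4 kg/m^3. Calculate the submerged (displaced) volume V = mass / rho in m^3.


Formula: V = mass / rho
Step 1 — convert tonnes to kg: 27532 t * 1000 = 27532000 kg
Step 2 — V = 27532000 / 1027.4 ≈ 26798 m^3 (5 s.f.)

26798 m^3


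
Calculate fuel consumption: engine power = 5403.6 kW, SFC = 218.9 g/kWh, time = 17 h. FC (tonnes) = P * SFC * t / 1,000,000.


Formula: FC (tonnes) = P * SFC * t / 1,000,000
Step 1 — P * SFC * t = 5403.6 * 218.9 * 17 = 20108416.68 g
Step 2 — FC (tonnes) = 20108416.68 / 1,000,000 ≈ 20.108 tonnes (5 s.f.)

20.108 tonnes


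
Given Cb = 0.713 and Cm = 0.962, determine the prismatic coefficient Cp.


Formula: Cp = Cb / Cm
Substituting: Cp = 0.713 / 0.962
Result: Cp ≈ 0.74116 (5 s.f.)

0.74116


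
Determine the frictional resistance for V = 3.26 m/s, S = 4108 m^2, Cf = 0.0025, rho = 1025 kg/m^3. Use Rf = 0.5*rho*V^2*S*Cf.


Formula: Rf = 0.5 * rho * V^2 * S * Cf
Step 1 — V^2 = 3.26^2 = 10.6276
Step 2 — 0.5 * rho * V^2 = 0.5 * 1025 * 10.6276 = 5446.645
Step 3 — Rf = 5446.645 * 4108 * 0.0025 ≈ 55937 N (5 s.f.)

55937 N


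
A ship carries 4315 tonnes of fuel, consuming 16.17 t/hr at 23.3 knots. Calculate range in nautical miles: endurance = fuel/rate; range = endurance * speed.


Formula: endurance = fuel / rate; range = endurance * speed
Step 1 — endurance = 4315 / 16.17 = 266.8522 hours
Step 2 — range = 266.8522 * 23.3 ≈ 6217.7 nautical miles (5 s.f.)

6217.7 NM


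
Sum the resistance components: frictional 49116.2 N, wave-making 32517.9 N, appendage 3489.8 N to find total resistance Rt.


Formula: Rt = Rf + Rw + Ra
Substituting: Rt = 49116.2 + 32517.9 + 3489.8
Result: Rt = 85123.9 N

85123.9 N


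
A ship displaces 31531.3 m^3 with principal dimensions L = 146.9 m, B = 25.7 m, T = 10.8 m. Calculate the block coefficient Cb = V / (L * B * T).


Formula: Cb = V / (L * B * T)
Step 1 — L * B * T = 146.9 * 25.7 * 10.8 = 40773.564 m^3
Step 2 — Cb = 31531.3 / 40773.564 ≈ 0.77333 (5 s.f.)

0.77333


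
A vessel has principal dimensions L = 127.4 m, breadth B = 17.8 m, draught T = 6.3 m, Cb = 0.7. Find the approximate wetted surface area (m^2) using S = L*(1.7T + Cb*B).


Formula: S = 1.7*L*T + V/T with V = Cb*L*B*T, i.e. S = L * (1.7*T + Cb*B)
Step 1 — 1.7*T = 1.7 * 6.3 = 10.71 m
Step 2 — Cb*B = 0.7 * 17.8 = 12.46 m
Step 3 — 1.7*T + Cb*B = 10.71 + 12.46 = 23.17 m
Step 4 — S = 127.4 * 23.17 ≈ 2951.9 m^2 (5 s.f.)

2951.9 m^2


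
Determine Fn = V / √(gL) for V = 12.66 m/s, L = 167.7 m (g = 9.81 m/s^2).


Formula: Fn = V / sqrt(g * L)
Step 1 — g * L = 9.81 * 167.7 = 1645.137
Step 2 — sqrt(g * L) = sqrt(1645.137) = 40.560288
Step 3 — Fn = 12.66 / 40.560288 ≈ 0.31213 (5 s.f.)

0.31213


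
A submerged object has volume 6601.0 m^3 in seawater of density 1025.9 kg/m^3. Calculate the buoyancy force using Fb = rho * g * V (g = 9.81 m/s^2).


Formula: Fb = rho * g * V
Substituting: Fb = 1025.9 * 9.81 * 6601.0
Intermediate: 1025.9 * 9.81 = 10064.079
Result: Fb = 10064.079 * 6601.0 ≈ 66433000 N (5 s.f.)

66433000 N


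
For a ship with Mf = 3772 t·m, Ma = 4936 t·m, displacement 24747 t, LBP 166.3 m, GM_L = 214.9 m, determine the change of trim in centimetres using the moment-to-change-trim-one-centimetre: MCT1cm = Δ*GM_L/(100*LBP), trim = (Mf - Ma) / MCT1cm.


Formula: net trimming moment = Mf - Ma; MCT1cm = Δ*GM_L/(100*LBP); trim = net moment / MCT1cm
Step 1 — net trimming moment = 3772 - 4936 = -1164 t·m
Step 2 — MCT1cm = 24747 * 214.9 / (100 * 166.3) = 319.7914 t·m/cm
Step 3 — trim = -1164 / 319.7914 ≈ -3.6399 cm (5 s.f.)

-3.6399 cm


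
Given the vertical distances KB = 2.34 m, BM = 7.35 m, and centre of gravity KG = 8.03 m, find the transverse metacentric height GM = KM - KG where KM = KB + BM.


Formula: GM = KB + BM - KG
Step 1 — KM = KB + BM = 2.34 + 7.35 = 9.69 m
Step 2 — GM = KM - KG = 9.69 - 8.03 = 1.66 m

1.66 m


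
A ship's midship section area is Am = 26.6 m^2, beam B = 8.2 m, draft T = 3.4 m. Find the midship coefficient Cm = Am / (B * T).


Formula: Cm = Am / (B * T)
Step 1 — B * T = 8.2 * 3.4 = 27.88 m^2
Step 2 — Cm = 26.6 / 27.88 ≈ 0.95409 (5 s.f.)

0.95409


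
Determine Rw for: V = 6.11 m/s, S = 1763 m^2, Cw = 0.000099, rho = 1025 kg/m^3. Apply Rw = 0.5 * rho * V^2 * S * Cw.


Formula: Rw = 0.5 * rho * V^2 * S * Cw
Step 1 — V^2 = 6.11^2 = 37.3321
Step 2 — 0.5 * rho * V^2 = 0.5 * 1025 * 37.3321 = 19132.70125
Step 3 — Rw = 19132.70125 * 1763 * 0.000099 ≈ 3339.4 N (5 s.f.)

3339.4 N


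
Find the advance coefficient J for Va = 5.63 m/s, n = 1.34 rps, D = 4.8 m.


Formula: J = Va / (n * D)
Step 1 — n * D = 1.34 * 4.8 = 6.432
Step 2 — J = 5.63 / 6.432 ≈ 0.87531 (5 s.f.)

0.87531


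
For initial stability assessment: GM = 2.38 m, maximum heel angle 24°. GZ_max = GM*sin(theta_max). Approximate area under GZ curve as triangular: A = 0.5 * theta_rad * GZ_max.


Formula: GZ_max = GM * sin(theta); Area = 0.5 * theta_rad * GZ_max
Step 1 — GZ_max = 2.38 * sin(24°) = 2.38 * 0.406737 = 0.968034 m
Step 2 — theta_rad = 24 * pi/180 = 0.418879 rad
Step 3 — Area = 0.5 * 0.418879 * 0.968034 ≈ 0.20274 m·rad (5 s.f.)

0.20274 m·rad


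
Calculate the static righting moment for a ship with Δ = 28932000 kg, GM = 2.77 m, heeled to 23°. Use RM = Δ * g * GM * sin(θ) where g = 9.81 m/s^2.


Formula: GZ = GM * sin(theta); RM = disp * g * GZ
Step 1 — GZ = 2.77 * sin(23°) = 2.77 * 0.390731 = 1.082325 m
Step 2 — RM = 28932000 * 9.81 * 1.082325 ≈ 307190000 N·m (5 s.f.)

307190000 N·m


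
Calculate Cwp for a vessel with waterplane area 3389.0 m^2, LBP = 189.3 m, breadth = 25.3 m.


Formula: Cwp = Aw / (L * B)
Step 1 — L * B = 189.3 * 25.3 = 4789.29 m^2
Step 2 — Cwp = 3389.0 / 4789.29 ≈ 0.70762 (5 s.f.)

0.70762


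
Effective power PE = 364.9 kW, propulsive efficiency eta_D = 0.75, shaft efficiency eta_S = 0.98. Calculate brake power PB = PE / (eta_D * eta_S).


Formula: PB = PE / (eta_D * eta_S)
Step 1 — combined efficiency = eta_D * eta_S = 0.75 * 0.98 = 0.735
Step 2 — PB = 364.9 / 0.735 ≈ 496.46 kW (5 s.f.)

496.46 kW


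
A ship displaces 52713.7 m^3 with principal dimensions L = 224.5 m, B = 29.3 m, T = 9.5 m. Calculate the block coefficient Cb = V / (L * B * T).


Formula: Cb = V / (L * B * T)
Step 1 — L * B * T = 224.5 * 29.3 * 9.5 = 62489.575 m^3
Step 2 — Cb = 52713.7 / 62489.575 ≈ 0.84356 (5 s.f.)

0.84356


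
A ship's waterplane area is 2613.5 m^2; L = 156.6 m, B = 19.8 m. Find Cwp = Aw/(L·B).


Formula: Cwp = Aw / (L * B)
Step 1 — L * B = 156.6 * 19.8 = 3100.68 m^2
Step 2 — Cwp = 2613.5 / 3100.68 ≈ 0.84288 (5 s.f.)

0.84288


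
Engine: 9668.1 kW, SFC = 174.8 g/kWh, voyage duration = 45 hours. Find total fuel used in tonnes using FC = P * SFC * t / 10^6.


Formula: FC (tonnes) = P * SFC * t / 1,000,000
Step 1 — P * SFC * t = 9668.1 * 174.8 * 45 = 76049274.6 g
Step 2 — FC (tonnes) = 76049274.6 / 1,000,000 ≈ 76.049 tonnes (5 s.f.)

76.049 tonnes


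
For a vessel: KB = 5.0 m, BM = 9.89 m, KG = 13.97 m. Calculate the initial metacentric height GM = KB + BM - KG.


Formula: GM = KB + BM - KG
Step 1 — KM = KB + BM = 5.0 + 9.89 = 14.89 m
Step 2 — GM = KM - KG = 14.89 - 13.97 = 0.92 m

0.92 m


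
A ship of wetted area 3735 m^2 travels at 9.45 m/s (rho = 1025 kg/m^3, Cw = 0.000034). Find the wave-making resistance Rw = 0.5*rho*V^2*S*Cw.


Formula: Rw = 0.5 * rho * V^2 * S * Cw
Step 1 — V^2 = 9.45^2 = 89.3025
Step 2 — 0.5 * rho * V^2 = 0.5 * 1025 * 89.3025 = 45767.53125
Step 3 — Rw = 45767.53125 * 3735 * 0.000034 ≈ 5812.0 N (5 s.f.)

5812.0 N


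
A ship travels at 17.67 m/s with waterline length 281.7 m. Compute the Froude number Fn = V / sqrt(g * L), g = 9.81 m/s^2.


Formula: Fn = V / sqrt(g * L)
Step 1 — g * L = 9.81 * 281.7 = 2763.477
Step 2 — sqrt(g * L) = sqrt(2763.477) = 52.568784
Step 3 — Fn = 17.67 / 52.568784 ≈ 0.33613 (5 s.f.)

0.33613


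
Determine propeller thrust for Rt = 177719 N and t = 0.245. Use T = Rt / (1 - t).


Formula: T = Rt / (1 - t)
Step 1 — (1 - t) = 1 - 0.245 = 0.755
Step 2 — T = 177719 / 0.755 ≈ 235390 N (5 s.f.)

235390 N


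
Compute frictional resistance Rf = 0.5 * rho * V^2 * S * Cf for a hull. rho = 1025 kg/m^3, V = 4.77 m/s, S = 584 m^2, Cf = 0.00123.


Formula: Rf = 0.5 * rho * V^2 * S * Cf
Step 1 — V^2 = 4.77^2 = 22.7529
Step 2 — 0.5 * rho * V^2 = 0.5 * 1025 * 22.7529 = 11660.86125
Step 3 — Rf = 11660.86125 * 584 * 0.00123 ≈ 8376.2 N (5 s.f.)

8376.2 N


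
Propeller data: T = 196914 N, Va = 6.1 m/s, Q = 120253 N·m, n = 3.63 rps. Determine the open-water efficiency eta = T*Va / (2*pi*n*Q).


Formula: eta = T * Va / (2 * pi * n * Q)
Step 1 — numerator = T * Va = 196914 * 6.1 = 1201175.4
Step 2 — 2 * pi * n = 2 * pi * 3.63 = 22.807963
Step 3 — denominator = 22.807963 * 120253 = 2742725.97
Step 4 — eta = 1201175.4 / 2742725.97 ≈ 0.43795 (5 s.f.)

0.43795


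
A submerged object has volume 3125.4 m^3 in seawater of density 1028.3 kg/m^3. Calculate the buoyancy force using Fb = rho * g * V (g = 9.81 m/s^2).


Formula: Fb = rho * g * V
Substituting: Fb = 1028.3 * 9.81 * 3125.4
Intermediate: 1028.3 * 9.81 = 10087.623
Result: Fb = 10087.623 * 3125.4 ≈ 31528000 N (5 s.f.)

31528000 N


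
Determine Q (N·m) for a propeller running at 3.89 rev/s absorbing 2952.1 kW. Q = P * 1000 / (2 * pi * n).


Formula: Q = P_W / (2 * pi * n)
Step 1 — P_W = 2952.1 kW * 1000 = 2952100.0 W
Step 2 — 2 * pi * n = 2 * pi * 3.89 = 24.441591
Step 3 — Q = 2952100.0 / 24.441591 ≈ 120780 N·m (5 s.f.)

120780 N·m


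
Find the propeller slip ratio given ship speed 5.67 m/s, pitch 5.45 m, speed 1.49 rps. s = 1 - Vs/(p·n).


Formula: s = 1 - Vs / (p * n)
Step 1 — p * n = 5.45 * 1.49 = 8.1205
Step 2 — Vs / (p*n) = 5.67 / 8.1205 = 0.698233 (6 d.p.)
Step 3 — s = 1 - 0.698233 = 0.301767

0.301767


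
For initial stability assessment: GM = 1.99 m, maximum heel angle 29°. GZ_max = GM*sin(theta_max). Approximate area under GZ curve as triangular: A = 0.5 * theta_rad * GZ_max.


Formula: GZ_max = GM * sin(theta); Area = 0.5 * theta_rad * GZ_max
Step 1 — GZ_max = 1.99 * sin(29°) = 1.99 * 0.48481 = 0.964772 m
Step 2 — theta_rad = 29 * pi/180 = 0.506145 rad
Step 3 — Area = 0.5 * 0.506145 * 0.964772 ≈ 0.24416 m·rad (5 s.f.)

0.24416 m·rad


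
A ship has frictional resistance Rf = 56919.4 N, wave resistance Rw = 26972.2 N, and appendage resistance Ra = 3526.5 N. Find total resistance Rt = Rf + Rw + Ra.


Formula: Rt = Rf + Rw + Ra
Substituting: Rt = 56919.4 + 26972.2 + 3526.5
Result: Rt = 87418.1 N

87418.1 N


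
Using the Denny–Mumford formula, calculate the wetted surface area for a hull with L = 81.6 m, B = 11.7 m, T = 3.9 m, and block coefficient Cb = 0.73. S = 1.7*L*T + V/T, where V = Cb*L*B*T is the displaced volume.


Formula: S = 1.7*L*T + V/T with V = Cb*L*B*T, i.e. S = L * (1.7*T + Cb*B)
Step 1 — 1.7*T = 1.7 * 3.9 = 6.63 m
Step 2 — Cb*B = 0.73 * 11.7 = 8.541 m
Step 3 — 1.7*T + Cb*B = 6.63 + 8.541 = 15.171 m
Step 4 — S = 81.6 * 15.171 ≈ 1238.0 m^2 (5 s.f.)

1238.0 m^2


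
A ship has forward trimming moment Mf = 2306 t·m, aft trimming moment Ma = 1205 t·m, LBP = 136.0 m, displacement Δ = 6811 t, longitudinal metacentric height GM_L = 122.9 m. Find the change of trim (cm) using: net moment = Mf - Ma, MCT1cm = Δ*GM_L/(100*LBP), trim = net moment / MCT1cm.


Formula: net trimming moment = Mf - Ma; MCT1cm = Δ*GM_L/(100*LBP); trim = net moment / MCT1cm
Step 1 — net trimming moment = 2306 - 1205 = 1101 t·m
Step 2 — MCT1cm = 6811 * 122.9 / (100 * 136.0) = 61.5494 t·m/cm
Step 3 — trim = 1101 / 61.5494 ≈ 17.888 cm (5 s.f.)

17.888 cm


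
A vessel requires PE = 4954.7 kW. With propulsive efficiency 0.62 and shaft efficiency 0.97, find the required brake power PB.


Formula: PB = PE / (eta_D * eta_S)
Step 1 — combined efficiency = eta_D * eta_S = 0.62 * 0.97 = 0.6014
Step 2 — PB = 4954.7 / 0.6014 ≈ 8238.6 kW (5 s.f.)

8238.6 kW


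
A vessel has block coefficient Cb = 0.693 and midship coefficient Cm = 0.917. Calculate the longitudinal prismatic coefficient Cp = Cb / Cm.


Formula: Cp = Cb / Cm
Substituting: Cp = 0.693 / 0.917
Result: Cp ≈ 0.75573 (5 s.f.)

0.75573


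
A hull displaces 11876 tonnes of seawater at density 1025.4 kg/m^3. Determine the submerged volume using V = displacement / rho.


Formula: V = mass / rho
Step 1 — convert tonnes to kg: 11876 t * 1000 = 11876000 kg
Step 2 — V = 11876000 / 1025.4 ≈ 11582 m^3 (5 s.f.)

11582 m^3


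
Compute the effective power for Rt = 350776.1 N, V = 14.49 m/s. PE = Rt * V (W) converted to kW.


Formula: PE = Rt * V / 1000 (kW)
Step 1 — PE (W) = 350776.1 * 14.49 = 5082745.689 W
Step 2 — PE (kW) = 5082745.689 / 1000 ≈ 5082.7 kW (5 s.f.)

5082.7 kW


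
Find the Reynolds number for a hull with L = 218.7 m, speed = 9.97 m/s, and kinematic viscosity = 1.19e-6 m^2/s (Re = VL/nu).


Formula: Re = V * L / nu
Step 1 — V * L = 9.97 * 218.7 = 2180.439 m^2/s
Step 2 — Re = 2180.439 / 1.19e-6 = 1.83e+09

1.83e+09


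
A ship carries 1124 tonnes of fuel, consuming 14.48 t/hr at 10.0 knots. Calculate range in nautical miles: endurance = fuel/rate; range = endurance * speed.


Formula: endurance = fuel / rate; range = endurance * speed
Step 1 — endurance = 1124 / 14.48 = 77.6243 hours
Step 2 — range = 77.6243 * 10.0 ≈ 776.24 nautical miles (5 s.f.)

776.24 NM


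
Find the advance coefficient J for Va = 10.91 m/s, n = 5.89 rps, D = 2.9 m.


Formula: J = Va / (n * D)
Step 1 — n * D = 5.89 * 2.9 = 17.081
Step 2 — J = 10.91 / 17.081 ≈ 0.63872 (5 s.f.)

0.63872


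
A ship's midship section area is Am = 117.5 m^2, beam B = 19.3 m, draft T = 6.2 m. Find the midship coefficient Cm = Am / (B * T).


Formula: Cm = Am / (B * T)
Step 1 — B * T = 19.3 * 6.2 = 119.66 m^2
Step 2 — Cm = 117.5 / 119.66 ≈ 0.98195 (5 s.f.)

0.98195


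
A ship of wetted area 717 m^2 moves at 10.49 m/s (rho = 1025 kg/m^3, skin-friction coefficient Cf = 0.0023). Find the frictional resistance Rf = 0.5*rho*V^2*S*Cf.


Formula: Rf = 0.5 * rho * V^2 * S * Cf
Step 1 — V^2 = 10.49^2 = 110.0401
Step 2 — 0.5 * rho * V^2 = 0.5 * 1025 * 110.0401 = 56395.55125
Step 3 — Rf = 56395.55125 * 717 * 0.0023 ≈ 93002 N (5 s.f.)

93002 N


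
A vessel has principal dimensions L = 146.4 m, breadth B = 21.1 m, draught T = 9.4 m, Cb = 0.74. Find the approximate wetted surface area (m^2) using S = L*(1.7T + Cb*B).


Formula: S = 1.7*L*T + V/T with V = Cb*L*B*T, i.e. S = L * (1.7*T + Cb*B)
Step 1 — 1.7*T = 1.7 * 9.4 = 15.98 m
Step 2 — Cb*B = 0.74 * 21.1 = 15.614 m
Step 3 — 1.7*T + Cb*B = 15.98 + 15.614 = 31.594 m
Step 4 — S = 146.4 * 31.594 ≈ 4625.4 m^2 (5 s.f.)

4625.4 m^2


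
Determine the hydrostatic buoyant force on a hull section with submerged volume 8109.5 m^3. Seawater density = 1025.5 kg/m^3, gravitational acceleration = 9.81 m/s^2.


Formula: Fb = rho * g * V
Substituting: Fb = 1025.5 * 9.81 * 8109.5
Intermediate: 1025.5 * 9.81 = 10060.155
Result: Fb = 10060.155 * 8109.5 ≈ 81583000 N (5 s.f.)

81583000 N


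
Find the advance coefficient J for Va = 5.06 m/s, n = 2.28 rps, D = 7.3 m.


Formula: J = Va / (n * D)
Step 1 — n * D = 2.28 * 7.3 = 16.644
Step 2 — J = 5.06 / 16.644 ≈ 0.30401 (5 s.f.)

0.30401


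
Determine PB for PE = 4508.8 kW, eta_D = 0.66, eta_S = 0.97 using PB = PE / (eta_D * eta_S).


Formula: PB = PE / (eta_D * eta_S)
Step 1 — combined efficiency = eta_D * eta_S = 0.66 * 0.97 = 0.6402
Step 2 — PB = 4508.8 / 0.6402 ≈ 7042.8 kW (5 s.f.)

7042.8 kW


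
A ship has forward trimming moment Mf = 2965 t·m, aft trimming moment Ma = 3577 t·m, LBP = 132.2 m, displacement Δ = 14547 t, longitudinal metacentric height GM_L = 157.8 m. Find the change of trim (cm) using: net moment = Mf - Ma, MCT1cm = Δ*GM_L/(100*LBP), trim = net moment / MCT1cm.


Formula: net trimming moment = Mf - Ma; MCT1cm = Δ*GM_L/(100*LBP); trim = net moment / MCT1cm
Step 1 — net trimming moment = 2965 - 3577 = -612 t·m
Step 2 — MCT1cm = 14547 * 157.8 / (100 * 132.2) = 173.6397 t·m/cm
Step 3 — trim = -612 / 173.6397 ≈ -3.5245 cm (5 s.f.)

-3.5245 cm


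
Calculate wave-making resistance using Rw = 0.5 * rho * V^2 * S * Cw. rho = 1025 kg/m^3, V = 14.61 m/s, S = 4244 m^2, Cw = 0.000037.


Formula: Rw = 0.5 * rho * V^2 * S * Cw
Step 1 — V^2 = 14.61^2 = 213.4521
Step 2 — 0.5 * rho * V^2 = 0.5 * 1025 * 213.4521 = 109394.20125
Step 3 — Rw = 109394.20125 * 4244 * 0.000037 ≈ 17178 N (5 s.f.)

17178 N


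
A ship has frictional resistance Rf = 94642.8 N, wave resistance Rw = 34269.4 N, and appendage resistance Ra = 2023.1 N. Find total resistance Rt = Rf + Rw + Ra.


Formula: Rt = Rf + Rw + Ra
Substituting: Rt = 94642.8 + 34269.4 + 2023.1
Result: Rt = 130935.3 N

130935.3 N


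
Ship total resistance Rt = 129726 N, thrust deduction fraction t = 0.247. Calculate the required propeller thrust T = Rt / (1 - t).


Formula: T = Rt / (1 - t)
Step 1 — (1 - t) = 1 - 0.247 = 0.753
Step 2 — T = 129726 / 0.753 ≈ 172280 N (5 s.f.)

172280 N


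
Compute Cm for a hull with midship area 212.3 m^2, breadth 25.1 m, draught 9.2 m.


Formula: Cm = Am / (B * T)
Step 1 — B * T = 25.1 * 9.2 = 230.92 m^2
Step 2 — Cm = 212.3 / 230.92 ≈ 0.91937 (5 s.f.)

0.91937


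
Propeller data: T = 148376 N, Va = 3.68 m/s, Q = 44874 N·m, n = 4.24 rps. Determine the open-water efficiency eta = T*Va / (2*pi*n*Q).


Formula: eta = T * Va / (2 * pi * n * Q)
Step 1 — numerator = T * Va = 148376 * 3.68 = 546023.68
Step 2 — 2 * pi * n = 2 * pi * 4.24 = 26.640706
Step 3 — denominator = 26.640706 * 44874 = 1195475.04
Step 4 — eta = 546023.68 / 1195475.04 ≈ 0.45674 (5 s.f.)

0.45674


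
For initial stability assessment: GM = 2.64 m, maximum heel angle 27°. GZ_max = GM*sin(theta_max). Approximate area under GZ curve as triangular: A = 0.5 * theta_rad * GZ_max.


Formula: GZ_max = GM * sin(theta); Area = 0.5 * theta_rad * GZ_max
Step 1 — GZ_max = 2.64 * sin(27°) = 2.64 * 0.45399 = 1.198534 m
Step 2 — theta_rad = 27 * pi/180 = 0.471239 rad
Step 3 — Area = 0.5 * 0.471239 * 1.198534 ≈ 0.28240 m·rad (5 s.f.)

0.28240 m·rad


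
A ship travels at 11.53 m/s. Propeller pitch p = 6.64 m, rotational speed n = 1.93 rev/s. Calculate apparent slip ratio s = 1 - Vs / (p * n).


Formula: s = 1 - Vs / (p * n)
Step 1 — p * n = 6.64 * 1.93 = 12.8152
Step 2 — Vs / (p*n) = 11.53 / 12.8152 = 0.899713 (6 d.p.)
Step 3 — s = 1 - 0.899713 = 0.100287

0.100287


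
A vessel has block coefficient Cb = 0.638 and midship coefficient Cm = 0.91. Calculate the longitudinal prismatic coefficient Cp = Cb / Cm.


Formula: Cp = Cb / Cm
Substituting: Cp = 0.638 / 0.91
Result: Cp ≈ 0.70110 (5 s.f.)

0.70110


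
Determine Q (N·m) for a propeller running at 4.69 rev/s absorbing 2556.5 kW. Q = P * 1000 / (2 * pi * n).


Formula: Q = P_W / (2 * pi * n)
Step 1 — P_W = 2556.5 kW * 1000 = 2556500.0 W
Step 2 — 2 * pi * n = 2 * pi * 4.69 = 29.468139
Step 3 — Q = 2556500.0 / 29.468139 ≈ 86755 N·m (5 s.f.)

86755 N·m


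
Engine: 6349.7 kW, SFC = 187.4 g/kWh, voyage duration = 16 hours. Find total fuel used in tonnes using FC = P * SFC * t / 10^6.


Formula: FC (tonnes) = P * SFC * t / 1,000,000
Step 1 — P * SFC * t = 6349.7 * 187.4 * 16 = 19038940.48 g
Step 2 — FC (tonnes) = 19038940.48 / 1,000,000 ≈ 19.039 tonnes (5 s.f.)

19.039 tonnes


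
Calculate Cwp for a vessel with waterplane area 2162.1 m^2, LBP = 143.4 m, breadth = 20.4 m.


Formula: Cwp = Aw / (L * B)
Step 1 — L * B = 143.4 * 20.4 = 2925.36 m^2
Step 2 — Cwp = 2162.1 / 2925.36 ≈ 0.73909 (5 s.f.)

0.73909


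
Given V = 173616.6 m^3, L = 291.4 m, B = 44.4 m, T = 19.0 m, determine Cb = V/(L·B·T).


Formula: Cb = V / (L * B * T)
Step 1 — L * B * T = 291.4 * 44.4 * 19.0 = 245825.04 m^3
Step 2 — Cb = 173616.6 / 245825.04 ≈ 0.70626 (5 s.f.)

0.70626


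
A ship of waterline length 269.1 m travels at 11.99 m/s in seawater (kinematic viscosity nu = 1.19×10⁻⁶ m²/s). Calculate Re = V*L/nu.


Formula: Re = V * L / nu
Step 1 — V * L = 11.99 * 269.1 = 3226.509 m^2/s
Step 2 — Re = 3226.509 / 1.19e-6 = 2.71e+09

2.71e+09


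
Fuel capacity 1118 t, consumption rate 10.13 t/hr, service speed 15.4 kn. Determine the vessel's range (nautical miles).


Formula: endurance = fuel / rate; range = endurance * speed
Step 1 — endurance = 1118 / 10.13 = 110.3653 hours
Step 2 — range = 110.3653 * 15.4 ≈ 1699.6 nautical miles (5 s.f.)

1699.6 NM


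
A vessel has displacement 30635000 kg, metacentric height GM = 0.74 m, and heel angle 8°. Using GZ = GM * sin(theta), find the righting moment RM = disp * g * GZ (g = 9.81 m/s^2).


Formula: GZ = GM * sin(theta); RM = disp * g * GZ
Step 1 — GZ = 0.74 * sin(8°) = 0.74 * 0.139173 = 0.102988 m
Step 2 — RM = 30635000 * 9.81 * 0.102988 ≈ 30951000 N·m (5 s.f.)

30951000 N·m


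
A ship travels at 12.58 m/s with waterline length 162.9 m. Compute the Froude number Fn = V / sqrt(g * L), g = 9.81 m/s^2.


Formula: Fn = V / sqrt(g * L)
Step 1 — g * L = 9.81 * 162.9 = 1598.049
Step 2 — sqrt(g * L) = sqrt(1598.049) = 39.975605
Step 3 — Fn = 12.58 / 39.975605 ≈ 0.31469 (5 s.f.)

0.31469


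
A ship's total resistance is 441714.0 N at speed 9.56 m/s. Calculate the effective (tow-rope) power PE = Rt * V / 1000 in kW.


Formula: PE = Rt * V / 1000 (kW)
Step 1 — PE (W) = 441714.0 * 9.56 = 4222785.84 W
Step 2 — PE (kW) = 4222785.84 / 1000 ≈ 4222.8 kW (5 s.f.)

4222.8 kW


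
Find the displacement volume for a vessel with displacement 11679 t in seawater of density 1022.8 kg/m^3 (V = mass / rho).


Formula: V = mass / rho
Step 1 — convert tonnes to kg: 11679 t * 1000 = 11679000 kg
Step 2 — V = 11679000 / 1022.8 ≈ 11419 m^3 (5 s.f.)

11419 m^3


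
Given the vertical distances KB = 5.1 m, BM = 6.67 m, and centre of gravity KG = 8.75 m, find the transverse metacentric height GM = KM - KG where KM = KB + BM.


Formula: GM = KB + BM - KG
Step 1 — KM = KB + BM = 5.1 + 6.67 = 11.77 m
Step 2 — GM = KM - KG = 11.77 - 8.75 = 3.02 m

3.02 m


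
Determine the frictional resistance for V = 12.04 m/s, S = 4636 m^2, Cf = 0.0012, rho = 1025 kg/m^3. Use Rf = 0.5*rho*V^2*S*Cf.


Formula: Rf = 0.5 * rho * V^2 * S * Cf
Step 1 — V^2 = 12.04^2 = 144.9616
Step 2 — 0.5 * rho * V^2 = 0.5 * 1025 * 144.9616 = 74292.82
Step 3 — Rf = 74292.82 * 4636 * 0.0012 ≈ 413310 N (5 s.f.)

413310 N


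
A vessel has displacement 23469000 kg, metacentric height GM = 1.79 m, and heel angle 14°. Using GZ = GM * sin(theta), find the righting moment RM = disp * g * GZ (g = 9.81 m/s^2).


Formula: GZ = GM * sin(theta); RM = disp * g * GZ
Step 1 — GZ = 1.79 * sin(14°) = 1.79 * 0.241922 = 0.43304 m
Step 2 — RM = 23469000 * 9.81 * 0.43304 ≈ 99699000 N·m (5 s.f.)

99699000 N·m
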